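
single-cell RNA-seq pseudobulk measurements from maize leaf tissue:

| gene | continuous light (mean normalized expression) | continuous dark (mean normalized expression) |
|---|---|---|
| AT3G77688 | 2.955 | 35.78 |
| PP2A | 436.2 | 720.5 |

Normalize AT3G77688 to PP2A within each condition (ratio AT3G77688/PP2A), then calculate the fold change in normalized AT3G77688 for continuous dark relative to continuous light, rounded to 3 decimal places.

AT3G77688/PP2A (continuous light) = 2.955 / 436.2 = 0.0067744
AT3G77688/PP2A (continuous dark) = 35.78 / 720.5 = 0.04966
Fold change = 0.04966 / 0.0067744 = 7.3305

7.331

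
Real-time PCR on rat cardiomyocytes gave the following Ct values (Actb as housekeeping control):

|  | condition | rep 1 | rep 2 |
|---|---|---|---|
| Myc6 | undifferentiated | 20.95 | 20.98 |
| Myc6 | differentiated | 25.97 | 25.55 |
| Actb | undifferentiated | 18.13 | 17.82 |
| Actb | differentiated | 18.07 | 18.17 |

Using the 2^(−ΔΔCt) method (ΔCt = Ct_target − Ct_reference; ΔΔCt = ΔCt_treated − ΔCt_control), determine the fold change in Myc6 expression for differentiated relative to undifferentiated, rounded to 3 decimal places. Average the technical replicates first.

0.040

Mean Ct: Myc6 undifferentiated 20.965; Myc6 differentiated 25.760; Actb undifferentiated 17.975; Actb differentiated 18.120
ΔCt(undifferentiated) = 20.965 − 17.975 = 2.990
ΔCt(differentiated) = 25.760 − 18.120 = 7.640
ΔΔCt = 7.640 − 2.990 = 4.650
Fold change = 2^(−4.650) = 0.0398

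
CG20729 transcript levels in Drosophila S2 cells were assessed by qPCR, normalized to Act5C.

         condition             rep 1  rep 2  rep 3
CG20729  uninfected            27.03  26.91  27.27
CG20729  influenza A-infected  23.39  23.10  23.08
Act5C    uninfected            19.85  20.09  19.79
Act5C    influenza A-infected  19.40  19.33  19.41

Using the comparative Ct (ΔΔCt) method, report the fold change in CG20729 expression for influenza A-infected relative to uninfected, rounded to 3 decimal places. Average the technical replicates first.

10.196

Mean Ct: CG20729 uninfected 27.070; CG20729 influenza A-infected 23.190; Act5C uninfected 19.910; Act5C influenza A-infected 19.380
ΔCt(uninfected) = 27.070 − 19.910 = 7.160
ΔCt(influenza A-infected) = 23.190 − 19.380 = 3.810
ΔΔCt = 3.810 − 7.160 = -3.350
Fold change = 2^(−(-3.350)) = 2^3.350 = 10.1965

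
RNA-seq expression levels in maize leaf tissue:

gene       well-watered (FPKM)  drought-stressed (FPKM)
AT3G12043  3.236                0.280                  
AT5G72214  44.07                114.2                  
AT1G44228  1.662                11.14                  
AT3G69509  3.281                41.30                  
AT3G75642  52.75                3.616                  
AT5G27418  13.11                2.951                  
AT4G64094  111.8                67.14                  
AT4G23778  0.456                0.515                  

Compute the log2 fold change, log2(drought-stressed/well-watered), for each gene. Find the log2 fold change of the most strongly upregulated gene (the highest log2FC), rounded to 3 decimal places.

3.654

log2(0.280/3.236) = -3.531  (AT3G12043)
log2(114.2/44.07) = 1.374  (AT5G72214)
log2(11.14/1.662) = 2.745  (AT1G44228)
log2(41.30/3.281) = 3.654  (AT3G69509)
log2(3.616/52.75) = -3.867  (AT3G75642)
log2(2.951/13.11) = -2.151  (AT5G27418)
log2(67.14/111.8) = -0.736  (AT4G64094)
log2(0.515/0.456) = 0.176  (AT4G23778)
AT3G69509 is most strongly upregulated.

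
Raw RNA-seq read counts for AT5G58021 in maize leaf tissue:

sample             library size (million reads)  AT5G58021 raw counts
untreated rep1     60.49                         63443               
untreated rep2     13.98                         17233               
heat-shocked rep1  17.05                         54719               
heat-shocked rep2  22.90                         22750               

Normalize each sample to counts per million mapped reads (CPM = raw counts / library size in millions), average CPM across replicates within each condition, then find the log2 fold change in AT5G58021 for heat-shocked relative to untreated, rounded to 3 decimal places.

CPM(untreated rep1) = 63443 / 60.49 = 1048.8180
CPM(untreated rep2) = 17233 / 13.98 = 1232.6896
CPM(heat-shocked rep1) = 54719 / 17.05 = 3209.3255
CPM(heat-shocked rep2) = 22750 / 22.90 = 993.4498
mean CPM(untreated) = 1140.7538; mean CPM(heat-shocked) = 2101.3876
Fold change = 2101.3876 / 1140.7538 = 1.84210
log2(1.84210) = 0.8814

0.881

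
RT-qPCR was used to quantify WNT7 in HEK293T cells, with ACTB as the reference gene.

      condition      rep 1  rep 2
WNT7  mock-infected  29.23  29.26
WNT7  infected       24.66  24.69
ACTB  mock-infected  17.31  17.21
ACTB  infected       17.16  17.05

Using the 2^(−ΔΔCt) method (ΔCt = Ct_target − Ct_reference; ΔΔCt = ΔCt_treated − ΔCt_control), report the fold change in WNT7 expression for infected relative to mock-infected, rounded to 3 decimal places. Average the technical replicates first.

Mean Ct: WNT7 mock-infected 29.245; WNT7 infected 24.675; ACTB mock-infected 17.260; ACTB infected 17.105
ΔCt(mock-infected) = 29.245 − 17.260 = 11.985
ΔCt(infected) = 24.675 − 17.105 = 7.570
ΔΔCt = 7.570 − 11.985 = -4.415
Fold change = 2^(−(-4.415)) = 2^4.415 = 21.3328

21.333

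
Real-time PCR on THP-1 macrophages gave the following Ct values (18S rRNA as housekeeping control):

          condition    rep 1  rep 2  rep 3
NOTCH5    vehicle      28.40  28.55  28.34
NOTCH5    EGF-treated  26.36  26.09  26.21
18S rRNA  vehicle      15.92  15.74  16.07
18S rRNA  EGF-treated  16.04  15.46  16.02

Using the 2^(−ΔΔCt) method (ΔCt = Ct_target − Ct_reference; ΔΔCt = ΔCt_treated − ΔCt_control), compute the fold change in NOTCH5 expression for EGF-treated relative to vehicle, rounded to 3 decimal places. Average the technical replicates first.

4.408

Mean Ct: NOTCH5 vehicle 28.430; NOTCH5 EGF-treated 26.220; 18S rRNA vehicle 15.910; 18S rRNA EGF-treated 15.840
ΔCt(vehicle) = 28.430 − 15.910 = 12.520
ΔCt(EGF-treated) = 26.220 − 15.840 = 10.380
ΔΔCt = 10.380 − 12.520 = -2.140
Fold change = 2^(−(-2.140)) = 2^2.140 = 4.4076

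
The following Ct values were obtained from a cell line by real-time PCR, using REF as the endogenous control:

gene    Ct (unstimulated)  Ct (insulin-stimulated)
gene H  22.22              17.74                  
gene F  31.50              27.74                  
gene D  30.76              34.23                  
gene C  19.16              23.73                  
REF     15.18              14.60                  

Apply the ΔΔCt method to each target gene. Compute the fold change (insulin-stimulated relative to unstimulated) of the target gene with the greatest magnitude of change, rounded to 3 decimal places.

gene H: ΔΔCt = (17.74−14.60) − (22.22−15.18) = 3.14 − 7.04 = -3.90; fold change = 2^3.90 = 14.929
gene F: ΔΔCt = (27.74−14.60) − (31.50−15.18) = 13.14 − 16.32 = -3.18; fold change = 2^3.18 = 9.063
gene D: ΔΔCt = (34.23−14.60) − (30.76−15.18) = 19.63 − 15.58 = 4.05; fold change = 2^-4.05 = 0.060
gene C: ΔΔCt = (23.73−14.60) − (19.16−15.18) = 9.13 − 3.98 = 5.15; fold change = 2^-5.15 = 0.028
gene C has the largest |ΔΔCt| = 5.15.

0.028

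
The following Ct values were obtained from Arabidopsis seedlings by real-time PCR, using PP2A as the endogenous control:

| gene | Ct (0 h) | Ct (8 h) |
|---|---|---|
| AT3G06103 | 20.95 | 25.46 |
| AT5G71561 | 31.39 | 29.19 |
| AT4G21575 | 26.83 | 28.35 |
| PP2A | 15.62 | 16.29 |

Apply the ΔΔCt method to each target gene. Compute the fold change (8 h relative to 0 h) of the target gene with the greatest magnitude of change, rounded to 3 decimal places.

AT3G06103: ΔΔCt = (25.46−16.29) − (20.95−15.62) = 9.17 − 5.33 = 3.84; fold change = 2^-3.84 = 0.070
AT5G71561: ΔΔCt = (29.19−16.29) − (31.39−15.62) = 12.90 − 15.77 = -2.87; fold change = 2^2.87 = 7.311
AT4G21575: ΔΔCt = (28.35−16.29) − (26.83−15.62) = 12.06 − 11.21 = 0.85; fold change = 2^-0.85 = 0.555
AT3G06103 has the largest |ΔΔCt| = 3.84.

0.070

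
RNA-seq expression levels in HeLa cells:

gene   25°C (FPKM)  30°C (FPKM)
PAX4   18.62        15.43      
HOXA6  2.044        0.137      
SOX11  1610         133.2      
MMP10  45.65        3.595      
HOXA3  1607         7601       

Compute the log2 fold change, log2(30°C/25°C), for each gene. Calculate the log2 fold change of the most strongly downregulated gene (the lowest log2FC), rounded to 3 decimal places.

log2(15.43/18.62) = -0.271  (PAX4)
log2(0.137/2.044) = -3.899  (HOXA6)
log2(133.2/1610) = -3.595  (SOX11)
log2(3.595/45.65) = -3.667  (MMP10)
log2(7601/1607) = 2.242  (HOXA3)
HOXA6 is most strongly downregulated.

-3.899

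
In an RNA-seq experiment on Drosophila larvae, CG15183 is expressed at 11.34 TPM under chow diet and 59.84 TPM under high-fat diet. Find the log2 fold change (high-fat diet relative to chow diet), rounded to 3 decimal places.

2.400

Fold change = 59.84 / 11.34 = 5.2769
log2(5.2769) = 2.3997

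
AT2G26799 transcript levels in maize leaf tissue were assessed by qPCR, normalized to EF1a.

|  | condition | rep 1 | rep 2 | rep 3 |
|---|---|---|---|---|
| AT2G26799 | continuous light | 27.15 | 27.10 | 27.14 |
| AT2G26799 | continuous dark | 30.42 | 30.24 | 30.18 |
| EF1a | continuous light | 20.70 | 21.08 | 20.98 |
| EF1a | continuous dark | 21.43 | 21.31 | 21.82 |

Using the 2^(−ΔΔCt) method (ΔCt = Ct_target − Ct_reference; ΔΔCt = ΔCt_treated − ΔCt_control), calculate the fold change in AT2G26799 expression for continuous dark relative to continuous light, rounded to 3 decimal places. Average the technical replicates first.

Mean Ct: AT2G26799 continuous light 27.130; AT2G26799 continuous dark 30.280; EF1a continuous light 20.920; EF1a continuous dark 21.520
ΔCt(continuous light) = 27.130 − 20.920 = 6.210
ΔCt(continuous dark) = 30.280 − 21.520 = 8.760
ΔΔCt = 8.760 − 6.210 = 2.550
Fold change = 2^(−2.550) = 0.1708

0.171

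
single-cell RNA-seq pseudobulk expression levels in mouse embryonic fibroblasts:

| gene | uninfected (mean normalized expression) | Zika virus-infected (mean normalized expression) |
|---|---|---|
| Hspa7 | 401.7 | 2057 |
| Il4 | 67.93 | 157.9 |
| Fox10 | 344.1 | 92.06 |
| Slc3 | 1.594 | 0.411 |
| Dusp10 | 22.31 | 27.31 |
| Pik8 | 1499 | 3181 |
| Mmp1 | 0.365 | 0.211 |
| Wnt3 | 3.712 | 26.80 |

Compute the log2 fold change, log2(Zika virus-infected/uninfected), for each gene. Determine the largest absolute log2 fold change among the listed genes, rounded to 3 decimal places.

log2(2057/401.7) = 2.356  (Hspa7)
log2(157.9/67.93) = 1.217  (Il4)
log2(92.06/344.1) = -1.902  (Fox10)
log2(0.411/1.594) = -1.955  (Slc3)
log2(27.31/22.31) = 0.292  (Dusp10)
log2(3181/1499) = 1.085  (Pik8)
log2(0.211/0.365) = -0.791  (Mmp1)
log2(26.80/3.712) = 2.852  (Wnt3)
The largest magnitude belongs to Wnt3.

2.852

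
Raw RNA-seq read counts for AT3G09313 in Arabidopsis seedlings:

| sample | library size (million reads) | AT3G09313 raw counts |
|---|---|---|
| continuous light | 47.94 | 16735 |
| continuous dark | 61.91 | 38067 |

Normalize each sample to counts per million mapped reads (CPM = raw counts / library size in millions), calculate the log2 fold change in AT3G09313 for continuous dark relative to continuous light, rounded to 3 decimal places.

0.817

CPM(continuous light) = 16735 / 47.94 = 349.0822
CPM(continuous dark) = 38067 / 61.91 = 614.8764
Fold change = 614.8764 / 349.0822 = 1.76141
log2(1.76141) = 0.8167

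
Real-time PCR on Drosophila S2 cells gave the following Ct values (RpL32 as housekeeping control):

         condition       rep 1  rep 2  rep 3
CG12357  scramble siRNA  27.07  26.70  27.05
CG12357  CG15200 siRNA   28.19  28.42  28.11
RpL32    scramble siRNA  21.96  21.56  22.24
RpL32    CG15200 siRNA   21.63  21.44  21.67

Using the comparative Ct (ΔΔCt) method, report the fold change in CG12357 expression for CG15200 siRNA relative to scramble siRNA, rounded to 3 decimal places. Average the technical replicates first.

0.321

Mean Ct: CG12357 scramble siRNA 26.940; CG12357 CG15200 siRNA 28.240; RpL32 scramble siRNA 21.920; RpL32 CG15200 siRNA 21.580
ΔCt(scramble siRNA) = 26.940 − 21.920 = 5.020
ΔCt(CG15200 siRNA) = 28.240 − 21.580 = 6.660
ΔΔCt = 6.660 − 5.020 = 1.640
Fold change = 2^(−1.640) = 0.3209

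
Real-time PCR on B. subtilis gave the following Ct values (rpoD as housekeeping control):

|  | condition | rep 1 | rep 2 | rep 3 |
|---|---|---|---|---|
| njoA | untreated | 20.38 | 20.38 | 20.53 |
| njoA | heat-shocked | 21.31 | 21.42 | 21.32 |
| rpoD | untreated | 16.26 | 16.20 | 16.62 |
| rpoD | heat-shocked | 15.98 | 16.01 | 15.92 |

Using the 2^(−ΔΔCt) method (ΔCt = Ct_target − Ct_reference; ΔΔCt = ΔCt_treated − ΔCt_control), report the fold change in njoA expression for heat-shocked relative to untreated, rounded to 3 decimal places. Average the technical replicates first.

0.403

Mean Ct: njoA untreated 20.430; njoA heat-shocked 21.350; rpoD untreated 16.360; rpoD heat-shocked 15.970
ΔCt(untreated) = 20.430 − 16.360 = 4.070
ΔCt(heat-shocked) = 21.350 − 15.970 = 5.380
ΔΔCt = 5.380 − 4.070 = 1.310
Fold change = 2^(−1.310) = 0.4033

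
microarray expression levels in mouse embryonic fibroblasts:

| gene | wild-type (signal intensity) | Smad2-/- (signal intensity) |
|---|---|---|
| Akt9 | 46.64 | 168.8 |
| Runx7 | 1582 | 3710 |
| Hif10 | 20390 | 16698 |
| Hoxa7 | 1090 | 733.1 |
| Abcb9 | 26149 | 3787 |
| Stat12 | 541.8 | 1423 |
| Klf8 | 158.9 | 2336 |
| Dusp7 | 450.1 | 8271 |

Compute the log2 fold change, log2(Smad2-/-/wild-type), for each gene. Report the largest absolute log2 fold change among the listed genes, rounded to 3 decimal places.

log2(168.8/46.64) = 1.856  (Akt9)
log2(3710/1582) = 1.230  (Runx7)
log2(16698/20390) = -0.288  (Hif10)
log2(733.1/1090) = -0.572  (Hoxa7)
log2(3787/26149) = -2.788  (Abcb9)
log2(1423/541.8) = 1.393  (Stat12)
log2(2336/158.9) = 3.878  (Klf8)
log2(8271/450.1) = 4.200  (Dusp7)
The largest magnitude belongs to Dusp7.

4.200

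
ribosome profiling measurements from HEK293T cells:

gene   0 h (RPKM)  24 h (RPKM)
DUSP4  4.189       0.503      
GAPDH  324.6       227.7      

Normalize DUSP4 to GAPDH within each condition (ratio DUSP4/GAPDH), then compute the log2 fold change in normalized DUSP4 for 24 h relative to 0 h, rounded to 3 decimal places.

-2.546

DUSP4/GAPDH (0 h) = 4.189 / 324.6 = 0.012905
DUSP4/GAPDH (24 h) = 0.503 / 227.7 = 0.002209
Fold change = 0.002209 / 0.012905 = 0.1712
log2(0.1712) = -2.5464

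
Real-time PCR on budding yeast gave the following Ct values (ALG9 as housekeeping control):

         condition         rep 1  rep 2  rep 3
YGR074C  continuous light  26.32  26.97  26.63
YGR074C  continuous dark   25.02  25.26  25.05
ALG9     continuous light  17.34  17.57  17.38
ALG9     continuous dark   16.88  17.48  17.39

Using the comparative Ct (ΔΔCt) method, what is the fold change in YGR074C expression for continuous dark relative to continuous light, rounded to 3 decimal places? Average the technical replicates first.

Mean Ct: YGR074C continuous light 26.640; YGR074C continuous dark 25.110; ALG9 continuous light 17.430; ALG9 continuous dark 17.250
ΔCt(continuous light) = 26.640 − 17.430 = 9.210
ΔCt(continuous dark) = 25.110 − 17.250 = 7.860
ΔΔCt = 7.860 − 9.210 = -1.350
Fold change = 2^(−(-1.350)) = 2^1.350 = 2.5491

2.549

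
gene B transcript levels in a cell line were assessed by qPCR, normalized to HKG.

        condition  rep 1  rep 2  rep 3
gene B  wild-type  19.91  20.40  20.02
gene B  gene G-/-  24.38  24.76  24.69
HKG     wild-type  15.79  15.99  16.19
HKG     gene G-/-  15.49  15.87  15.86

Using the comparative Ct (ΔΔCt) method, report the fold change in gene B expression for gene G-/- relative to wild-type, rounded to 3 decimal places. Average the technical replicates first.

Mean Ct: gene B wild-type 20.110; gene B gene G-/- 24.610; HKG wild-type 15.990; HKG gene G-/- 15.740
ΔCt(wild-type) = 20.110 − 15.990 = 4.120
ΔCt(gene G-/-) = 24.610 − 15.740 = 8.870
ΔΔCt = 8.870 − 4.120 = 4.750
Fold change = 2^(−4.750) = 0.0372

0.037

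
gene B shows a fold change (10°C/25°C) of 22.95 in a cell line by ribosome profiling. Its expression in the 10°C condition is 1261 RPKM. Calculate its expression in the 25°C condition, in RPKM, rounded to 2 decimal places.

25°C expression = 1261 / 22.95 = 54.95

54.95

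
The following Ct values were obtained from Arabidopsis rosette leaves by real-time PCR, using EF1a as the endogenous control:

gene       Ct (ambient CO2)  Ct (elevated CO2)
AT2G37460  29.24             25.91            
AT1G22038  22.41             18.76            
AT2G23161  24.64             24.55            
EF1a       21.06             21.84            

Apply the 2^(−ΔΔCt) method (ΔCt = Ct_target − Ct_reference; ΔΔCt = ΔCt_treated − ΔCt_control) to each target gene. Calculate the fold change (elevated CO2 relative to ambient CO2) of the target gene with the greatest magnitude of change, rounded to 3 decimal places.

21.556

AT2G37460: ΔΔCt = (25.91−21.84) − (29.24−21.06) = 4.07 − 8.18 = -4.11; fold change = 2^4.11 = 17.268
AT1G22038: ΔΔCt = (18.76−21.84) − (22.41−21.06) = -3.08 − 1.35 = -4.43; fold change = 2^4.43 = 21.556
AT2G23161: ΔΔCt = (24.55−21.84) − (24.64−21.06) = 2.71 − 3.58 = -0.87; fold change = 2^0.87 = 1.828
AT1G22038 has the largest |ΔΔCt| = 4.43.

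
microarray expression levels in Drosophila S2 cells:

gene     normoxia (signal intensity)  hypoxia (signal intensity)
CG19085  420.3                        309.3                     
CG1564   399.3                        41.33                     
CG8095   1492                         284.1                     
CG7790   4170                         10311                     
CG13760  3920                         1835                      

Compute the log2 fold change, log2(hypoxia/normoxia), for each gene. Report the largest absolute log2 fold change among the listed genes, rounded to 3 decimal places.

3.272

log2(309.3/420.3) = -0.442  (CG19085)
log2(41.33/399.3) = -3.272  (CG1564)
log2(284.1/1492) = -2.393  (CG8095)
log2(10311/4170) = 1.306  (CG7790)
log2(1835/3920) = -1.095  (CG13760)
The largest magnitude belongs to CG1564.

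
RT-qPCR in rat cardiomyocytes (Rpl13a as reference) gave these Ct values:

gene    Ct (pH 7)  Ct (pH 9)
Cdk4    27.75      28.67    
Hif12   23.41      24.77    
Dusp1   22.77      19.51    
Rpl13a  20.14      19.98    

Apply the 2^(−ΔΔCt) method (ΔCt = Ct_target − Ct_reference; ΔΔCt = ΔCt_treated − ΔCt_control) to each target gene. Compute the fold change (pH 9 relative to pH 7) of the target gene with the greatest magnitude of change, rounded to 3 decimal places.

Cdk4: ΔΔCt = (28.67−19.98) − (27.75−20.14) = 8.69 − 7.61 = 1.08; fold change = 2^-1.08 = 0.473
Hif12: ΔΔCt = (24.77−19.98) − (23.41−20.14) = 4.79 − 3.27 = 1.52; fold change = 2^-1.52 = 0.349
Dusp1: ΔΔCt = (19.51−19.98) − (22.77−20.14) = -0.47 − 2.63 = -3.10; fold change = 2^3.10 = 8.574
Dusp1 has the largest |ΔΔCt| = 3.10.

8.574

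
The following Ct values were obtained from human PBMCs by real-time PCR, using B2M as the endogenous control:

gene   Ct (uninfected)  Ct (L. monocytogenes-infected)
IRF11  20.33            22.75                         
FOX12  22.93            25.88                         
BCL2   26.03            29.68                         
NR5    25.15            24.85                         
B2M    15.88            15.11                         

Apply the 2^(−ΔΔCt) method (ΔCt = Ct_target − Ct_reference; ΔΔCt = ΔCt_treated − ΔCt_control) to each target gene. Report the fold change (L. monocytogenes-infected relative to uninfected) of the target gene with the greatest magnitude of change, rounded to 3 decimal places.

IRF11: ΔΔCt = (22.75−15.11) − (20.33−15.88) = 7.64 − 4.45 = 3.19; fold change = 2^-3.19 = 0.110
FOX12: ΔΔCt = (25.88−15.11) − (22.93−15.88) = 10.77 − 7.05 = 3.72; fold change = 2^-3.72 = 0.076
BCL2: ΔΔCt = (29.68−15.11) − (26.03−15.88) = 14.57 − 10.15 = 4.42; fold change = 2^-4.42 = 0.047
NR5: ΔΔCt = (24.85−15.11) − (25.15−15.88) = 9.74 − 9.27 = 0.47; fold change = 2^-0.47 = 0.722
BCL2 has the largest |ΔΔCt| = 4.42.

0.047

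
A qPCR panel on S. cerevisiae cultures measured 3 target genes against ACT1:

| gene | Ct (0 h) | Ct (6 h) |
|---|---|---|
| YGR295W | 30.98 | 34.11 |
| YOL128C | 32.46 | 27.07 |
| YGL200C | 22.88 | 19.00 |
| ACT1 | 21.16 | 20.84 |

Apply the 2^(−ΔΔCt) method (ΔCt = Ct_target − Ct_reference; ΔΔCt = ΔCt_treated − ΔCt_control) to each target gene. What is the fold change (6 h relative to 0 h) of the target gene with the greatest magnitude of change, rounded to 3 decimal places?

33.591

YGR295W: ΔΔCt = (34.11−20.84) − (30.98−21.16) = 13.27 − 9.82 = 3.45; fold change = 2^-3.45 = 0.092
YOL128C: ΔΔCt = (27.07−20.84) − (32.46−21.16) = 6.23 − 11.30 = -5.07; fold change = 2^5.07 = 33.591
YGL200C: ΔΔCt = (19.00−20.84) − (22.88−21.16) = -1.84 − 1.72 = -3.56; fold change = 2^3.56 = 11.794
YOL128C has the largest |ΔΔCt| = 5.07.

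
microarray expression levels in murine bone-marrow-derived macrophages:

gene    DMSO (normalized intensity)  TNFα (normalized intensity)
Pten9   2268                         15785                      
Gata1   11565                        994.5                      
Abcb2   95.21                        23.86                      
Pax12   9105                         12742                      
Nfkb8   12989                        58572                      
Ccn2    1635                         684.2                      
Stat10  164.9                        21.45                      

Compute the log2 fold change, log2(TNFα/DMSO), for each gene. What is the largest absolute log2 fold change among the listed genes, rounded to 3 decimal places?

3.540

log2(15785/2268) = 2.799  (Pten9)
log2(994.5/11565) = -3.540  (Gata1)
log2(23.86/95.21) = -1.997  (Abcb2)
log2(12742/9105) = 0.485  (Pax12)
log2(58572/12989) = 2.173  (Nfkb8)
log2(684.2/1635) = -1.257  (Ccn2)
log2(21.45/164.9) = -2.943  (Stat10)
The largest magnitude belongs to Gata1.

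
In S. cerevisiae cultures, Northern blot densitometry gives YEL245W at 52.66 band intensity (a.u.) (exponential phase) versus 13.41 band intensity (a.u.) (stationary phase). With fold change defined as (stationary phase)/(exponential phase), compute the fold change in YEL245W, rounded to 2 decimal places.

0.25

Fold change = 13.41 / 52.66 = 0.255
YEL245W is downregulated.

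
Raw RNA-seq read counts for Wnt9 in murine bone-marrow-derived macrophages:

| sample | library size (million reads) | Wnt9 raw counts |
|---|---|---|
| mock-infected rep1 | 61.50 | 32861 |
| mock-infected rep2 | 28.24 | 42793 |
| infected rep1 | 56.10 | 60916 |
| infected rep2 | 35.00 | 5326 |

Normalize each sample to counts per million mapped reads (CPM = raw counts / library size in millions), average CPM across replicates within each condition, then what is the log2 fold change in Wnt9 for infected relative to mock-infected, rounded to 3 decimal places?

-0.727

CPM(mock-infected rep1) = 32861 / 61.50 = 534.3252
CPM(mock-infected rep2) = 42793 / 28.24 = 1515.3329
CPM(infected rep1) = 60916 / 56.10 = 1085.8467
CPM(infected rep2) = 5326 / 35.00 = 152.1714
mean CPM(mock-infected) = 1024.8290; mean CPM(infected) = 619.0091
Fold change = 619.0091 / 1024.8290 = 0.60401
log2(0.60401) = -0.7274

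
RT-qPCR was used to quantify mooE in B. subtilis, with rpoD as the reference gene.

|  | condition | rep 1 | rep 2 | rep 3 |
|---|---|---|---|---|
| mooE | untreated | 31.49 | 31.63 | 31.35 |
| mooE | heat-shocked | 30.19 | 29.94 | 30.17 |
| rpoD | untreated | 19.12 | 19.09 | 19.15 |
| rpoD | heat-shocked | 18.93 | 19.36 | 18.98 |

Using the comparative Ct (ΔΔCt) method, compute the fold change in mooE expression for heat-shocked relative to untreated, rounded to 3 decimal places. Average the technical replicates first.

Mean Ct: mooE untreated 31.490; mooE heat-shocked 30.100; rpoD untreated 19.120; rpoD heat-shocked 19.090
ΔCt(untreated) = 31.490 − 19.120 = 12.370
ΔCt(heat-shocked) = 30.100 − 19.090 = 11.010
ΔΔCt = 11.010 − 12.370 = -1.360
Fold change = 2^(−(-1.360)) = 2^1.360 = 2.5669

2.567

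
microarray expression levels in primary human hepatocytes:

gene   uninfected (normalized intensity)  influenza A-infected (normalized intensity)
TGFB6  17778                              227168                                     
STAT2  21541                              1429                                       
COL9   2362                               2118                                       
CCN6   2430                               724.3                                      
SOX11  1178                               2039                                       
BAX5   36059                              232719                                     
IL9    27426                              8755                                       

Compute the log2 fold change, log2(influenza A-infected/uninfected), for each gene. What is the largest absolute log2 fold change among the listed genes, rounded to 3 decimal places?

3.914

log2(227168/17778) = 3.676  (TGFB6)
log2(1429/21541) = -3.914  (STAT2)
log2(2118/2362) = -0.157  (COL9)
log2(724.3/2430) = -1.746  (CCN6)
log2(2039/1178) = 0.792  (SOX11)
log2(232719/36059) = 2.690  (BAX5)
log2(8755/27426) = -1.647  (IL9)
The largest magnitude belongs to STAT2.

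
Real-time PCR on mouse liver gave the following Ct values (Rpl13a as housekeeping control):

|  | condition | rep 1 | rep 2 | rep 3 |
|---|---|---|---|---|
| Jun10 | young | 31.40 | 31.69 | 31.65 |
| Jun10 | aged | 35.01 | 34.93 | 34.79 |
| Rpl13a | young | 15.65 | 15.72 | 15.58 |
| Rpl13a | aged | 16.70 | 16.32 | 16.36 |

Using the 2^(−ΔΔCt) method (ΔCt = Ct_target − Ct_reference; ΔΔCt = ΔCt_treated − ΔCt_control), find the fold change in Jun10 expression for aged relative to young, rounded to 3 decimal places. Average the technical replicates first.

0.174

Mean Ct: Jun10 young 31.580; Jun10 aged 34.910; Rpl13a young 15.650; Rpl13a aged 16.460
ΔCt(young) = 31.580 − 15.650 = 15.930
ΔCt(aged) = 34.910 − 16.460 = 18.450
ΔΔCt = 18.450 − 15.930 = 2.520
Fold change = 2^(−2.520) = 0.1743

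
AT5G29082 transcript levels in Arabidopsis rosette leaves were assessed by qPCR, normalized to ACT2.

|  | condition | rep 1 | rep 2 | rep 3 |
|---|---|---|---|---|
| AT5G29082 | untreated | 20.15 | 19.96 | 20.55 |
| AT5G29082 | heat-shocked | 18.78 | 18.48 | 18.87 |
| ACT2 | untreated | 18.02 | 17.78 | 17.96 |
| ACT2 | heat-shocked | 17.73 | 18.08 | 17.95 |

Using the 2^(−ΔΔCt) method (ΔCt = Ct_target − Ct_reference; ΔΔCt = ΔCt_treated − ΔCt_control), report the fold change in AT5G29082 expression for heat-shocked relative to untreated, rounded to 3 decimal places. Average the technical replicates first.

2.848

Mean Ct: AT5G29082 untreated 20.220; AT5G29082 heat-shocked 18.710; ACT2 untreated 17.920; ACT2 heat-shocked 17.920
ΔCt(untreated) = 20.220 − 17.920 = 2.300
ΔCt(heat-shocked) = 18.710 − 17.920 = 0.790
ΔΔCt = 0.790 − 2.300 = -1.510
Fold change = 2^(−(-1.510)) = 2^1.510 = 2.8481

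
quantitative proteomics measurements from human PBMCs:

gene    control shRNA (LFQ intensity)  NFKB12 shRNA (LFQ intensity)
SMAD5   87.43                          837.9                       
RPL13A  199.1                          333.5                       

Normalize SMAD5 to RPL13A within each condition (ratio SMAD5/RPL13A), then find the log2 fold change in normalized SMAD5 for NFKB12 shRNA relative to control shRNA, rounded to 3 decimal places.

SMAD5/RPL13A (control shRNA) = 87.43 / 199.1 = 0.43913
SMAD5/RPL13A (NFKB12 shRNA) = 837.9 / 333.5 = 2.5124
Fold change = 2.5124 / 0.43913 = 5.7215
log2(5.7215) = 2.5164

2.516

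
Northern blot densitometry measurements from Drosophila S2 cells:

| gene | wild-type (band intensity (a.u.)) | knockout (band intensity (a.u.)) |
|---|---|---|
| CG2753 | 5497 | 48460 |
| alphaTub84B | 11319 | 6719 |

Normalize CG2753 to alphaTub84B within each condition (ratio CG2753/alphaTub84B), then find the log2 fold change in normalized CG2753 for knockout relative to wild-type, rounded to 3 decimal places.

CG2753/alphaTub84B (wild-type) = 5497 / 11319 = 0.48564
CG2753/alphaTub84B (knockout) = 48460 / 6719 = 7.2124
Fold change = 7.2124 / 0.48564 = 14.8512
log2(14.8512) = 3.8925

3.893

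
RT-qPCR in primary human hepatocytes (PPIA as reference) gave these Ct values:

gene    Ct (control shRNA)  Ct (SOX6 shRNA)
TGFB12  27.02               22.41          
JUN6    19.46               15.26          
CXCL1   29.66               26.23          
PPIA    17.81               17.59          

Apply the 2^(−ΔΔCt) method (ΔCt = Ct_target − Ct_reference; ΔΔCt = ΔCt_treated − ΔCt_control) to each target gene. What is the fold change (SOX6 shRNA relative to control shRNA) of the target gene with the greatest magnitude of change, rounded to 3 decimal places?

TGFB12: ΔΔCt = (22.41−17.59) − (27.02−17.81) = 4.82 − 9.21 = -4.39; fold change = 2^4.39 = 20.966
JUN6: ΔΔCt = (15.26−17.59) − (19.46−17.81) = -2.33 − 1.65 = -3.98; fold change = 2^3.98 = 15.780
CXCL1: ΔΔCt = (26.23−17.59) − (29.66−17.81) = 8.64 − 11.85 = -3.21; fold change = 2^3.21 = 9.254
TGFB12 has the largest |ΔΔCt| = 4.39.

20.966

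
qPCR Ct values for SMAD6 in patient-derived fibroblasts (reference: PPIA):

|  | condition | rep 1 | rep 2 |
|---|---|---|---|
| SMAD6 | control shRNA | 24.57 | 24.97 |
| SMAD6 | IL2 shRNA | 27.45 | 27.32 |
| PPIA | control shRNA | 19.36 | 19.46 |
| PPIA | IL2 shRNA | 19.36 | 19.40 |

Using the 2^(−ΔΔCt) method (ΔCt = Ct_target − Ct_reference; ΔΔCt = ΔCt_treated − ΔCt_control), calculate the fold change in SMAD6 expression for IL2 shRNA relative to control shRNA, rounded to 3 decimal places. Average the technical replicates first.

0.160

Mean Ct: SMAD6 control shRNA 24.770; SMAD6 IL2 shRNA 27.385; PPIA control shRNA 19.410; PPIA IL2 shRNA 19.380
ΔCt(control shRNA) = 24.770 − 19.410 = 5.360
ΔCt(IL2 shRNA) = 27.385 − 19.380 = 8.005
ΔΔCt = 8.005 − 5.360 = 2.645
Fold change = 2^(−2.645) = 0.1599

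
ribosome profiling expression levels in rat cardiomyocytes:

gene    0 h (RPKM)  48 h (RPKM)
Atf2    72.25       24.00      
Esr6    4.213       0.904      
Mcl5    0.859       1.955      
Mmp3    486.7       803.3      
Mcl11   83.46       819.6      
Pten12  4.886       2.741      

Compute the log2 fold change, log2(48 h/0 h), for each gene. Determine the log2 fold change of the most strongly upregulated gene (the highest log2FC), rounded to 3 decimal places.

log2(24.00/72.25) = -1.590  (Atf2)
log2(0.904/4.213) = -2.220  (Esr6)
log2(1.955/0.859) = 1.186  (Mcl5)
log2(803.3/486.7) = 0.723  (Mmp3)
log2(819.6/83.46) = 3.296  (Mcl11)
log2(2.741/4.886) = -0.834  (Pten12)
Mcl11 is most strongly upregulated.

3.296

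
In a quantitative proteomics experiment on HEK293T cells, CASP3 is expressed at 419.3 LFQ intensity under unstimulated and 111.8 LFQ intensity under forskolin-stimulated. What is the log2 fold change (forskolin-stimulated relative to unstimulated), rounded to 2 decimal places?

Fold change = 111.8 / 419.3 = 0.2666
log2(0.2666) = -1.907

-1.91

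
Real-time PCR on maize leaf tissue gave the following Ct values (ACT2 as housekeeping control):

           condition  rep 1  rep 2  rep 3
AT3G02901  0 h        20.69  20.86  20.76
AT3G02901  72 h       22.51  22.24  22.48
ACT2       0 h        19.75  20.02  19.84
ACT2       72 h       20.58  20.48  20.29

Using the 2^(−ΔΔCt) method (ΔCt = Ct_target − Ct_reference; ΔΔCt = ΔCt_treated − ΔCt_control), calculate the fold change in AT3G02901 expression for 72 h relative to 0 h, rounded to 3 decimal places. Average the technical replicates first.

Mean Ct: AT3G02901 0 h 20.770; AT3G02901 72 h 22.410; ACT2 0 h 19.870; ACT2 72 h 20.450
ΔCt(0 h) = 20.770 − 19.870 = 0.900
ΔCt(72 h) = 22.410 − 20.450 = 1.960
ΔΔCt = 1.960 − 0.900 = 1.060
Fold change = 2^(−1.060) = 0.4796

0.480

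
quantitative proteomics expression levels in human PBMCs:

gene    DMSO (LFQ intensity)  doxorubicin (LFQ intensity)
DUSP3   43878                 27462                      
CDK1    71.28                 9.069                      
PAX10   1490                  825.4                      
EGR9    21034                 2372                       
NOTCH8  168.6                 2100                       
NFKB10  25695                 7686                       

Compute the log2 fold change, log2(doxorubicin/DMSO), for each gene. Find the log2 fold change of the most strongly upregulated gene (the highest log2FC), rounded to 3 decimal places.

log2(27462/43878) = -0.676  (DUSP3)
log2(9.069/71.28) = -2.974  (CDK1)
log2(825.4/1490) = -0.852  (PAX10)
log2(2372/21034) = -3.149  (EGR9)
log2(2100/168.6) = 3.639  (NOTCH8)
log2(7686/25695) = -1.741  (NFKB10)
NOTCH8 is most strongly upregulated.

3.639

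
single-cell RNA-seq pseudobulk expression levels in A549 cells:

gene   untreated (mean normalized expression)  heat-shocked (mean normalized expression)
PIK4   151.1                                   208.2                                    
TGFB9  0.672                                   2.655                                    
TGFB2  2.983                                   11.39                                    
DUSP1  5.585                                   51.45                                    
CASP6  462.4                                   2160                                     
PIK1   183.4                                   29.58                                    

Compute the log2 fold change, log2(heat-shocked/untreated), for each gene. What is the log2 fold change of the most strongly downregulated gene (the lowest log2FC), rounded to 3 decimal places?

-2.632

log2(208.2/151.1) = 0.462  (PIK4)
log2(2.655/0.672) = 1.982  (TGFB9)
log2(11.39/2.983) = 1.933  (TGFB2)
log2(51.45/5.585) = 3.204  (DUSP1)
log2(2160/462.4) = 2.224  (CASP6)
log2(29.58/183.4) = -2.632  (PIK1)
PIK1 is most strongly downregulated.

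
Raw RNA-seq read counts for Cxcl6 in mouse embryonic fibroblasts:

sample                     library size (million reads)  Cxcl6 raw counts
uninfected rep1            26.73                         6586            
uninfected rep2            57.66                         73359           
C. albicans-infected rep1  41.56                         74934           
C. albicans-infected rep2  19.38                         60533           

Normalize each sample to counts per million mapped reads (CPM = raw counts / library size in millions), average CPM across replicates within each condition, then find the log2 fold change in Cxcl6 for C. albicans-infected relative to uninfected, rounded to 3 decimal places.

CPM(uninfected rep1) = 6586 / 26.73 = 246.3898
CPM(uninfected rep2) = 73359 / 57.66 = 1272.2685
CPM(C. albicans-infected rep1) = 74934 / 41.56 = 1803.0318
CPM(C. albicans-infected rep2) = 60533 / 19.38 = 3123.4778
mean CPM(uninfected) = 759.3291; mean CPM(C. albicans-infected) = 2463.2548
Fold change = 2463.2548 / 759.3291 = 3.24399
log2(3.24399) = 1.6978

1.698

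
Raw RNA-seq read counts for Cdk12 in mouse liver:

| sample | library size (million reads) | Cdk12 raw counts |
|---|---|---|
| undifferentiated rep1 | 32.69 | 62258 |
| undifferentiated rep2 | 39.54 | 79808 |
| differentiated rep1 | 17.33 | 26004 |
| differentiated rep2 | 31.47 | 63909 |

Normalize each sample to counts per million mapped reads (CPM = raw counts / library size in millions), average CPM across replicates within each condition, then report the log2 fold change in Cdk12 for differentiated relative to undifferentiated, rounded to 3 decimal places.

CPM(undifferentiated rep1) = 62258 / 32.69 = 1904.4968
CPM(undifferentiated rep2) = 79808 / 39.54 = 2018.4117
CPM(differentiated rep1) = 26004 / 17.33 = 1500.5193
CPM(differentiated rep2) = 63909 / 31.47 = 2030.7912
mean CPM(undifferentiated) = 1961.4543; mean CPM(differentiated) = 1765.6553
Fold change = 1765.6553 / 1961.4543 = 0.90018
log2(0.90018) = -0.1517

-0.152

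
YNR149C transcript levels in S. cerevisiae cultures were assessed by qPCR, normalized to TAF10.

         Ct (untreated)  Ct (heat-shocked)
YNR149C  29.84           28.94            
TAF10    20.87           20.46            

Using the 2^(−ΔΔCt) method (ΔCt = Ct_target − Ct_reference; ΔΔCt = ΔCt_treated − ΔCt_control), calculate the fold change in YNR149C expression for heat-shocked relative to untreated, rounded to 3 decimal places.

1.404

ΔCt(untreated) = 29.840 − 20.870 = 8.970
ΔCt(heat-shocked) = 28.940 − 20.460 = 8.480
ΔΔCt = 8.480 − 8.970 = -0.490
Fold change = 2^(−(-0.490)) = 2^0.490 = 1.4044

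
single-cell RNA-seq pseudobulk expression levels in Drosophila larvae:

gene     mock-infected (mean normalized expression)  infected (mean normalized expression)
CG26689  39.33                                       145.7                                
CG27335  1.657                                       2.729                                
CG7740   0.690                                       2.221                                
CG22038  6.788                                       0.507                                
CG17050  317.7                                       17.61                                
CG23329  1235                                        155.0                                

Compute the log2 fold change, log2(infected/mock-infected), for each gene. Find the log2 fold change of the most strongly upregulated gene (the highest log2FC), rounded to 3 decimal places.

log2(145.7/39.33) = 1.889  (CG26689)
log2(2.729/1.657) = 0.720  (CG27335)
log2(2.221/0.690) = 1.687  (CG7740)
log2(0.507/6.788) = -3.743  (CG22038)
log2(17.61/317.7) = -4.173  (CG17050)
log2(155.0/1235) = -2.994  (CG23329)
CG26689 is most strongly upregulated.

1.889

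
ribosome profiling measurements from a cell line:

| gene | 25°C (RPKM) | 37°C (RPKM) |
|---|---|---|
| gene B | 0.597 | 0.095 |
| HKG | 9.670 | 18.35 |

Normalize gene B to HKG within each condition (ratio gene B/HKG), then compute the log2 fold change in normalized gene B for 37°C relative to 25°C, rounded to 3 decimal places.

gene B/HKG (25°C) = 0.597 / 9.670 = 0.061737
gene B/HKG (37°C) = 0.095 / 18.35 = 0.0051771
Fold change = 0.0051771 / 0.061737 = 0.0839
log2(0.0839) = -3.5759

-3.576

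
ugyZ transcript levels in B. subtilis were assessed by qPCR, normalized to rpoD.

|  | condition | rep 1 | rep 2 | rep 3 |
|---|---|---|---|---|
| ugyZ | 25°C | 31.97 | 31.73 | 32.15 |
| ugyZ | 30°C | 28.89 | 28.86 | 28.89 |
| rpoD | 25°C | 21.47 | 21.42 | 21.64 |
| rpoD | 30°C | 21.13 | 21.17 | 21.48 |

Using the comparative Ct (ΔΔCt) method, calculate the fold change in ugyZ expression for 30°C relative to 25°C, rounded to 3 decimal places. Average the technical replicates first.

7.062

Mean Ct: ugyZ 25°C 31.950; ugyZ 30°C 28.880; rpoD 25°C 21.510; rpoD 30°C 21.260
ΔCt(25°C) = 31.950 − 21.510 = 10.440
ΔCt(30°C) = 28.880 − 21.260 = 7.620
ΔΔCt = 7.620 − 10.440 = -2.820
Fold change = 2^(−(-2.820)) = 2^2.820 = 7.0616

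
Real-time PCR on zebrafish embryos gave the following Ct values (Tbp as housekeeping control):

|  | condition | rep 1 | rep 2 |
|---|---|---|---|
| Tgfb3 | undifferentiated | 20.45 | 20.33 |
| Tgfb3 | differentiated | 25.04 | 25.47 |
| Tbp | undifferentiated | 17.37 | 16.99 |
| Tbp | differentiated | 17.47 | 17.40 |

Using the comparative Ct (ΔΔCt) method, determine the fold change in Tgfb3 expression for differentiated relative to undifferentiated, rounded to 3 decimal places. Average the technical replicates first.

0.041

Mean Ct: Tgfb3 undifferentiated 20.390; Tgfb3 differentiated 25.255; Tbp undifferentiated 17.180; Tbp differentiated 17.435
ΔCt(undifferentiated) = 20.390 − 17.180 = 3.210
ΔCt(differentiated) = 25.255 − 17.435 = 7.820
ΔΔCt = 7.820 − 3.210 = 4.610
Fold change = 2^(−4.610) = 0.0409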